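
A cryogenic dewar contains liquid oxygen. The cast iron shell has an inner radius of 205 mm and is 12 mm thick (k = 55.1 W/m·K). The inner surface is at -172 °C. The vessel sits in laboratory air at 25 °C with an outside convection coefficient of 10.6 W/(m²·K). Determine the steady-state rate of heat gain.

Spherical conduction: R = (1/r_in − 1/r_out)/(4πk) per layer; series-sum.
R_cast iron shell = (1/0.205 − 1/0.217)/(4π×55.1) = 3.896×10^-4 K/W
R_outer film = 1/(h·4πr_o²) = 1/(10.6×4π×0.217²) = 0.1594 K/W
R_total = 0.1598 K/W
Q = ΔT/R_total = 197/0.1598

Q ≈ 1230 W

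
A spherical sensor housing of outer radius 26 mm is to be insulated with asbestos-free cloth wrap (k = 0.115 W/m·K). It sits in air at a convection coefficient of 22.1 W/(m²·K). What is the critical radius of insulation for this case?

r_cr ≈ 10.4 mm

For a sphere r_cr = 2k/h = 2×0.115/22.1
r_cr = 10.4 mm; since the bare radius (26 mm) is above r_cr, any added insulation will reduce heat loss.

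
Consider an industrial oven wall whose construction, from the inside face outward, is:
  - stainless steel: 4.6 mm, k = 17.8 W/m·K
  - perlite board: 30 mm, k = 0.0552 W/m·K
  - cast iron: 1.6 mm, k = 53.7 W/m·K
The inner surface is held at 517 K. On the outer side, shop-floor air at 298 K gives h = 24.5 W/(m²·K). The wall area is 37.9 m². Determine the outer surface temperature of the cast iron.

Using the resistance-network approach (series):
R_stainless steel = L/(kA) = 0.0046/(17.8×37.9) = 6.819×10^-6 K/W
R_perlite board = L/(kA) = 0.03/(0.0552×37.9) = 0.01434 K/W
R_cast iron = L/(kA) = 0.0016/(53.7×37.9) = 7.862×10^-7 K/W
R_outer film = 1/(h_o·A) = 1/(24.5×37.9) = 0.001077 K/W
R_total = 0.01542 K/W;  Q = ΔT/R_total = 219/0.01542 = 14200 W
T_interface = T_inner − Q·ΣR(inner→interface) = 517 − 14200×0.01435

T ≈ 313 K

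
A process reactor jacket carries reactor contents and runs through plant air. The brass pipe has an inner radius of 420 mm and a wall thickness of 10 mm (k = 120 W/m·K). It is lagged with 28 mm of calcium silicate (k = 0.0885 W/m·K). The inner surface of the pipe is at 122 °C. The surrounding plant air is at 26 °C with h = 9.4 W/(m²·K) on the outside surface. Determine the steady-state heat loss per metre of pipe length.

q′ ≈ 638 W/m

Per-layer cylindrical resistances, series-summed:
R_brass pipe wall = ln(430/420)/(2π×120×1) = 3.121×10^-5 K/W
R_calcium silicate = ln(458/430)/(2π×0.0885×1) = 0.1134 K/W
R_outer film = 1/(h_o·2πr_oL) = 1/(9.4×2π×0.458×1) = 0.03697 K/W
R_total = 0.1504 K/W
Q = ΔT/R_total = 96/0.1504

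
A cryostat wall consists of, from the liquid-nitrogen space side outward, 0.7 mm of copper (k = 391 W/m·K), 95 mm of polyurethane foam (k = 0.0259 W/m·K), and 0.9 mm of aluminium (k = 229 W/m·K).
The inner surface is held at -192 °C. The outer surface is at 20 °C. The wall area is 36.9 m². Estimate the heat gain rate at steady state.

Q ≈ 2130 W

Using the resistance-network approach (series):
R_copper = L/(kA) = 0.0007/(391×36.9) = 4.852×10^-8 K/W
R_polyurethane foam = L/(kA) = 0.095/(0.0259×36.9) = 0.0994 K/W
R_aluminium = L/(kA) = 0.0009/(229×36.9) = 1.065×10^-7 K/W
R_total = 0.0994 K/W
Q = ΔT / R_total = 212 / 0.0994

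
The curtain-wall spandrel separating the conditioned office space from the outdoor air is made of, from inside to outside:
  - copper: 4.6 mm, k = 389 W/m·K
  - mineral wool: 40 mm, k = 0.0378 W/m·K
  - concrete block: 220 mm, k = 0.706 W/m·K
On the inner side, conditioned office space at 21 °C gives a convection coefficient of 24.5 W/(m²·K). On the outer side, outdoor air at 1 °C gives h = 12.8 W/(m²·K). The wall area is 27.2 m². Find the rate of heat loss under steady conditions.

Treating each layer as a thermal resistance in series:
R_inner film = 1/(h_i·A) = 1/(24.5×27.2) = 0.001501 K/W
R_copper = L/(kA) = 0.0046/(389×27.2) = 4.347×10^-7 K/W
R_mineral wool = L/(kA) = 0.04/(0.0378×27.2) = 0.0389 K/W
R_concrete block = L/(kA) = 0.22/(0.706×27.2) = 0.01146 K/W
R_outer film = 1/(h_o·A) = 1/(12.8×27.2) = 0.002872 K/W
R_total = 0.05473 K/W
Q = ΔT / R_total = 20 / 0.05473

Q ≈ 365 W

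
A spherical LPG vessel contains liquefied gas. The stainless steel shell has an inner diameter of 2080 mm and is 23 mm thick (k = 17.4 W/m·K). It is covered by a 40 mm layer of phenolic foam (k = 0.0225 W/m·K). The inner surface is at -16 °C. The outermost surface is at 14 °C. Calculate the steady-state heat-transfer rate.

For a spherical shell R = (1/r₁ − 1/r₂)/(4πk); film R = 1/(h·4πr²). In series:
R_stainless steel shell = (1/1.04 − 1/1.063)/(4π×17.4) = 9.515×10^-5 K/W
R_phenolic foam = (1/1.063 − 1/1.103)/(4π×0.0225) = 0.1207 K/W
R_total = 0.1208 K/W
Q = ΔT/R_total = 30/0.1208

Q ≈ 248 W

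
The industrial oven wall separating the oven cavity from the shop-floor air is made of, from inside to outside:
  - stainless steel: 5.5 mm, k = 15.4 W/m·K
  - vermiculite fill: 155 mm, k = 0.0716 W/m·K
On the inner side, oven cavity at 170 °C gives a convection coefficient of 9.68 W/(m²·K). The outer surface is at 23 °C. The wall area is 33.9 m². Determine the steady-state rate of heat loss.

Q ≈ 2200 W

Treating each layer as a thermal resistance in series:
R_inner film = 1/(h_i·A) = 1/(9.68×33.9) = 0.003047 K/W
R_stainless steel = L/(kA) = 0.0055/(15.4×33.9) = 1.054×10^-5 K/W
R_vermiculite fill = L/(kA) = 0.155/(0.0716×33.9) = 0.06386 K/W
R_total = 0.06692 K/W
Q = ΔT / R_total = 147 / 0.06692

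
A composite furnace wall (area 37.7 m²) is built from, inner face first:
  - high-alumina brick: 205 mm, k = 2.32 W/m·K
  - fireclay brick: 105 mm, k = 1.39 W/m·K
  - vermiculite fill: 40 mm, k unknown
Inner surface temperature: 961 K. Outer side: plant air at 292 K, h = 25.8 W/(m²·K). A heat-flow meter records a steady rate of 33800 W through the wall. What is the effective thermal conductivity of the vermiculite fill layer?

Model the wall as resistances in series:
R_high-alumina brick = L/(kA) = 0.205/(2.32×37.7) = 0.002344 K/W
R_fireclay brick = L/(kA) = 0.105/(1.39×37.7) = 0.002004 K/W
R_outer film = 1/(h_o·A) = 1/(25.8×37.7) = 0.001028 K/W
Sum of known resistances R_other = 0.005376 K/W
Total R = ΔT/Q = 669/33800 = 0.01979 K/W
R_vermiculite fill = R_total − R_other = 0.01442 K/W
k = L/(R·A) = 0.04/(0.01442×37.7)

k ≈ 0.0736 W/(m·K)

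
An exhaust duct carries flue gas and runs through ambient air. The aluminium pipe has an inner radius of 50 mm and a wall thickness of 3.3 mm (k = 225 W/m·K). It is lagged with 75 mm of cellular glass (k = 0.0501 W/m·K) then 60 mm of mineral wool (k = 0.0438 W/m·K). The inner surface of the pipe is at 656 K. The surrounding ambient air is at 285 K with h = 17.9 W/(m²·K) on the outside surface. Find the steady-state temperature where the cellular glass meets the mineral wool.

T ≈ 411 K

Per-layer cylindrical resistances, series-summed:
R_aluminium pipe wall = ln(53.3/50)/(2π×225×1) = 4.521×10^-5 K/W
R_cellular glass = ln(128.3/53.3)/(2π×0.0501×1) = 2.791 K/W
R_mineral wool = ln(188.3/128.3)/(2π×0.0438×1) = 1.394 K/W
R_outer film = 1/(h_o·2πr_oL) = 1/(17.9×2π×0.1883×1) = 0.04722 K/W
R_total = 4.232 K/W
Q = ΔT/R_total = 371/4.232
Q = 87.7 W/m
T_interface = T_inner − Q·ΣR(inner→interface) = 656 − 87.7×2.791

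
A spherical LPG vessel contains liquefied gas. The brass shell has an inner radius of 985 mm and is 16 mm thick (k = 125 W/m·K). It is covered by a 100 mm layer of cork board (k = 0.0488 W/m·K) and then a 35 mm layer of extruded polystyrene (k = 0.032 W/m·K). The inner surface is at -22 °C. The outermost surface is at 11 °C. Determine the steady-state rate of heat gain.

Q ≈ 152 W

Spherical conduction: R = (1/r_in − 1/r_out)/(4πk) per layer; series-sum.
R_brass shell = (1/0.985 − 1/1.001)/(4π×125) = 1.033×10^-5 K/W
R_cork board = (1/1.001 − 1/1.101)/(4π×0.0488) = 0.148 K/W
R_extruded polystyrene = (1/1.101 − 1/1.136)/(4π×0.032) = 0.06959 K/W
R_total = 0.2176 K/W
Q = ΔT/R_total = 33/0.2176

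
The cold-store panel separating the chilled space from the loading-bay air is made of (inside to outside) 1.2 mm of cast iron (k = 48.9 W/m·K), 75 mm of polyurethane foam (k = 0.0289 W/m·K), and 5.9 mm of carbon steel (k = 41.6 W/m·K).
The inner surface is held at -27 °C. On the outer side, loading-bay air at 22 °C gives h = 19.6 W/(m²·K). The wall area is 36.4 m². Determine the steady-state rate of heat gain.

Q ≈ 674 W

Model the wall as resistances in series:
R_cast iron = L/(kA) = 0.0012/(48.9×36.4) = 6.742×10^-7 K/W
R_polyurethane foam = L/(kA) = 0.075/(0.0289×36.4) = 0.0713 K/W
R_carbon steel = L/(kA) = 0.0059/(41.6×36.4) = 3.896×10^-6 K/W
R_outer film = 1/(h_o·A) = 1/(19.6×36.4) = 0.001402 K/W
R_total = 0.0727 K/W
Q = ΔT / R_total = 49 / 0.0727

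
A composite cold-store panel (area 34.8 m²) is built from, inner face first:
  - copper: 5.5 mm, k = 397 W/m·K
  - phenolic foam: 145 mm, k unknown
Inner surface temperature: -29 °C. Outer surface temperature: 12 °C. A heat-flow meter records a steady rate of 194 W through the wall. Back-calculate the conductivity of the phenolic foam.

k ≈ 0.0197 W/(m·K)

Thermal resistances in series:
R_copper = L/(kA) = 0.0055/(397×34.8) = 3.981×10^-7 K/W
Sum of known resistances R_other = 3.981×10^-7 K/W
Total R = ΔT/Q = 41/194 = 0.2113 K/W
R_phenolic foam = R_total − R_other = 0.2113 K/W
k = L/(R·A) = 0.145/(0.2113×34.8)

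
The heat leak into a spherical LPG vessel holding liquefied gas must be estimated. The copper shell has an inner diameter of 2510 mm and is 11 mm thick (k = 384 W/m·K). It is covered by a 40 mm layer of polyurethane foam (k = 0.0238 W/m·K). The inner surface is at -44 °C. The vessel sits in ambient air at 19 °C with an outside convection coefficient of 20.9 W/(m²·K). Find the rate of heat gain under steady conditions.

Q ≈ 758 W

For a spherical shell R = (1/r₁ − 1/r₂)/(4πk); film R = 1/(h·4πr²). In series:
R_copper shell = (1/1.255 − 1/1.266)/(4π×384) = 1.435×10^-6 K/W
R_polyurethane foam = (1/1.266 − 1/1.306)/(4π×0.0238) = 0.08089 K/W
R_outer film = 1/(h·4πr_o²) = 1/(20.9×4π×1.306²) = 0.002232 K/W
R_total = 0.08312 K/W
Q = ΔT/R_total = 63/0.08312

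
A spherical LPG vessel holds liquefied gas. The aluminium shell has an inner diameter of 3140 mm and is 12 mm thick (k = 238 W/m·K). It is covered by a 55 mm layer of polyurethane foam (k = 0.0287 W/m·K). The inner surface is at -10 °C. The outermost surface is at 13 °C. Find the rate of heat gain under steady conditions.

Q ≈ 391 W

Spherical conduction: R = (1/r_in − 1/r_out)/(4πk) per layer; series-sum.
R_aluminium shell = (1/1.57 − 1/1.582)/(4π×238) = 1.615×10^-6 K/W
R_polyurethane foam = (1/1.582 − 1/1.637)/(4π×0.0287) = 0.05889 K/W
R_total = 0.05889 K/W
Q = ΔT/R_total = 23/0.05889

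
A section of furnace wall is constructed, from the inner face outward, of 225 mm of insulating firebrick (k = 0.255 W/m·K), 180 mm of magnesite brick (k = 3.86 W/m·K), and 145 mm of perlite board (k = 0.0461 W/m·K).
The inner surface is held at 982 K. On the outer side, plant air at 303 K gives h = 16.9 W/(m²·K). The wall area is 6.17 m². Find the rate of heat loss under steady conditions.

Q ≈ 1010 W

Thermal resistances in series:
R_insulating firebrick = L/(kA) = 0.225/(0.255×6.17) = 0.143 K/W
R_magnesite brick = L/(kA) = 0.18/(3.86×6.17) = 0.007558 K/W
R_perlite board = L/(kA) = 0.145/(0.0461×6.17) = 0.5098 K/W
R_outer film = 1/(h_o·A) = 1/(16.9×6.17) = 0.00959 K/W
R_total = 0.6699 K/W
Q = ΔT / R_total = 679 / 0.6699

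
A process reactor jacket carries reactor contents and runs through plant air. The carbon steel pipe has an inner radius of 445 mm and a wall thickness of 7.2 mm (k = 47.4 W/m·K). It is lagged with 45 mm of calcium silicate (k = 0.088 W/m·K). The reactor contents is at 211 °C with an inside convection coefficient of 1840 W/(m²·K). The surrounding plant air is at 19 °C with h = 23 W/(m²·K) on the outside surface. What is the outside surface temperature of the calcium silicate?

Radial resistances (cylindrical: R_cond = ln(r_o/r_i)/(2πkL), R_conv = 1/(h·2πrL)):
R_inner film = 1/(h_i·2πr₁L) = 1/(1840×2π×0.445×1) = 1.944×10^-4 K/W
R_carbon steel pipe wall = ln(452.2/445)/(2π×47.4×1) = 5.389×10^-5 K/W
R_calcium silicate = ln(497.2/452.2)/(2π×0.088×1) = 0.1716 K/W
R_outer film = 1/(h_o·2πr_oL) = 1/(23×2π×0.4972×1) = 0.01392 K/W
R_total = 0.1857 K/W
Q = ΔT/R_total = 192/0.1857
Q = 1030 W/m
T_interface = T_inner − Q·ΣR(inner→interface) = 211 − 1030×0.1718

T ≈ 33.4 °C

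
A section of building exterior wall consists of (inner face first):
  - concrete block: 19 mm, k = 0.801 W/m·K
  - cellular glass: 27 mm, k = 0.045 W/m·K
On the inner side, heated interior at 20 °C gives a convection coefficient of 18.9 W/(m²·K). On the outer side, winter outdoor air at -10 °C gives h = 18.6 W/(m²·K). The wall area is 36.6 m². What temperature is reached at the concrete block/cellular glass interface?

T ≈ 16.9 °C

Thermal resistances in series:
R_inner film = 1/(h_i·A) = 1/(18.9×36.6) = 0.001446 K/W
R_concrete block = L/(kA) = 0.019/(0.801×36.6) = 6.481×10^-4 K/W
R_cellular glass = L/(kA) = 0.027/(0.045×36.6) = 0.01639 K/W
R_outer film = 1/(h_o·A) = 1/(18.6×36.6) = 0.001469 K/W
R_total = 0.01996 K/W;  Q = ΔT/R_total = 30/0.01996 = 1503 W
T_interface = T_inner − Q·ΣR(inner→interface) = 20 − 1500×0.002094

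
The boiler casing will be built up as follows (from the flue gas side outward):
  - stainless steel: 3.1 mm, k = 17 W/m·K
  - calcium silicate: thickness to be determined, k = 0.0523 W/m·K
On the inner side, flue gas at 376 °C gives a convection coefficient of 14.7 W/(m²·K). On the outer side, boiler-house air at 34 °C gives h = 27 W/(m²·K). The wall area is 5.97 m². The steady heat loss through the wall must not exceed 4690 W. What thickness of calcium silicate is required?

Thermal resistances in series:
R_inner film = 1/(h_i·A) = 1/(14.7×5.97) = 0.01139 K/W
R_stainless steel = L/(kA) = 0.0031/(17×5.97) = 3.054×10^-5 K/W
R_outer film = 1/(h_o·A) = 1/(27×5.97) = 0.006204 K/W
Sum of the known resistances R_other = 0.01763 K/W
Required total resistance R_tot = ΔT/Q_allow = 342/4690 = 0.07292 K/W
R_calcium silicate = R_tot − R_other = 0.05529 K/W
L = R·k·A = 0.05529×0.0523×5.97

L ≈ 17.3 mm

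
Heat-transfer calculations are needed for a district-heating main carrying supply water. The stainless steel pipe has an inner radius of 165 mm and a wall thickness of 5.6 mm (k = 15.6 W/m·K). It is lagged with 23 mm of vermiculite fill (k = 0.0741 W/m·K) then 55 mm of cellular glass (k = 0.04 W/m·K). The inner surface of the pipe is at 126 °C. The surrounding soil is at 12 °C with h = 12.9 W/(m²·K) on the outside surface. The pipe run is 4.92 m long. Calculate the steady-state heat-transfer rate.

Per-layer cylindrical resistances, series-summed:
R_stainless steel pipe wall = ln(170.6/165)/(2π×15.6×4.92) = 6.921×10^-5 K/W
R_vermiculite fill = ln(193.6/170.6)/(2π×0.0741×4.92) = 0.05521 K/W
R_cellular glass = ln(248.6/193.6)/(2π×0.04×4.92) = 0.2022 K/W
R_outer film = 1/(h_o·2πr_oL) = 1/(12.9×2π×0.2486×4.92) = 0.01009 K/W
R_total = 0.2676 K/W
Q = ΔT/R_total = 114/0.2676

Q ≈ 426 W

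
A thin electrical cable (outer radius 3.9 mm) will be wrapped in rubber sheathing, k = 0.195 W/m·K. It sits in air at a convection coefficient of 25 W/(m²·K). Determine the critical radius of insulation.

For a cylinder r_cr = k/h = 0.195/25
r_cr = 7.8 mm; since the bare radius (3.9 mm) is below r_cr, adding a thin layer of insulation will *increase* heat loss.

r_cr ≈ 7.8 mm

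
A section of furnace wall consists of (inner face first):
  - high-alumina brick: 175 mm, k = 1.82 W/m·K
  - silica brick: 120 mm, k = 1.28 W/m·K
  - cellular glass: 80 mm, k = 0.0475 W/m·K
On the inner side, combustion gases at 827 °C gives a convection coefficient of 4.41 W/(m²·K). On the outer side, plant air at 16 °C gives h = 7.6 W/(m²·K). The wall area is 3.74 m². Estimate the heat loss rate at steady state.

Model the wall as resistances in series:
R_inner film = 1/(h_i·A) = 1/(4.41×3.74) = 0.06063 K/W
R_high-alumina brick = L/(kA) = 0.175/(1.82×3.74) = 0.02571 K/W
R_silica brick = L/(kA) = 0.12/(1.28×3.74) = 0.02507 K/W
R_cellular glass = L/(kA) = 0.08/(0.0475×3.74) = 0.4503 K/W
R_outer film = 1/(h_o·A) = 1/(7.6×3.74) = 0.03518 K/W
R_total = 0.5969 K/W
Q = ΔT / R_total = 811 / 0.5969

Q ≈ 1360 W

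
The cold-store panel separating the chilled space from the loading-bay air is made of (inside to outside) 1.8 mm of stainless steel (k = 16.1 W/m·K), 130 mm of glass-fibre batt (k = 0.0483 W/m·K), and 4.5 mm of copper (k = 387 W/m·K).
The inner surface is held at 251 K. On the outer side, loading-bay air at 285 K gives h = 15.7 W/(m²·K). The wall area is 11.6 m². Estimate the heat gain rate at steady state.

Q ≈ 143 W

Thermal resistances in series:
R_stainless steel = L/(kA) = 0.0018/(16.1×11.6) = 9.638×10^-6 K/W
R_glass-fibre batt = L/(kA) = 0.13/(0.0483×11.6) = 0.232 K/W
R_copper = L/(kA) = 0.0045/(387×11.6) = 1.002×10^-6 K/W
R_outer film = 1/(h_o·A) = 1/(15.7×11.6) = 0.005491 K/W
R_total = 0.2375 K/W
Q = ΔT / R_total = 34 / 0.2375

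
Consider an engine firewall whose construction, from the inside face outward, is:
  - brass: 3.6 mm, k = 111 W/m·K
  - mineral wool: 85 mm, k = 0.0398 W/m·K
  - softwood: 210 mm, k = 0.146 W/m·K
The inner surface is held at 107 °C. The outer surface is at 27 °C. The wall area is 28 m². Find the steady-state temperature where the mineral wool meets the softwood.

T ≈ 59.2 °C

Model the wall as resistances in series:
R_brass = L/(kA) = 0.0036/(111×28) = 1.158×10^-6 K/W
R_mineral wool = L/(kA) = 0.085/(0.0398×28) = 0.07627 K/W
R_softwood = L/(kA) = 0.21/(0.146×28) = 0.05137 K/W
R_total = 0.1276 K/W;  Q = ΔT/R_total = 80/0.1276 = 626.7 W
T_interface = T_inner − Q·ΣR(inner→interface) = 107 − 627×0.07628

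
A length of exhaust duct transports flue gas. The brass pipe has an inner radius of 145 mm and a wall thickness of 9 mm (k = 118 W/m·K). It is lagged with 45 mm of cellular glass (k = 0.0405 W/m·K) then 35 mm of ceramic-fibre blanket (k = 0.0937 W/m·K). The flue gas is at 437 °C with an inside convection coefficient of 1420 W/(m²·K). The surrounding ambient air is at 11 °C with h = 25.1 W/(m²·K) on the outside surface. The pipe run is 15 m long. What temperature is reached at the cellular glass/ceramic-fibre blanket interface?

T ≈ 109 °C

Cylindrical conduction, so R = ln(r₂/r₁)/(2πkL) per layer, in series:
R_inner film = 1/(h_i·2πr₁L) = 1/(1420×2π×0.145×15) = 5.153×10^-5 K/W
R_brass pipe wall = ln(154/145)/(2π×118×15) = 5.415×10^-6 K/W
R_cellular glass = ln(199/154)/(2π×0.0405×15) = 0.06716 K/W
R_ceramic-fibre blanket = ln(234/199)/(2π×0.0937×15) = 0.01835 K/W
R_outer film = 1/(h_o·2πr_oL) = 1/(25.1×2π×0.234×15) = 0.001807 K/W
R_total = 0.08737 K/W
Q = ΔT/R_total = 426/0.08737
Q = 4880 W
T_interface = T_inner − Q·ΣR(inner→interface) = 437 − 4880×0.06722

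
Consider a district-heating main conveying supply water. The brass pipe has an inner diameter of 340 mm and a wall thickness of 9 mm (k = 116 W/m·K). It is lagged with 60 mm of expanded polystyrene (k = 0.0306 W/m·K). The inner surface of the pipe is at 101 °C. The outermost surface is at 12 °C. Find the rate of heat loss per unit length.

q′ ≈ 59.2 W/m

For a radial system each layer contributes R = ln(r_out/r_in)/(2πkL); films add R = 1/(hA).
R_brass pipe wall = ln(179/170)/(2π×116×1) = 7.078×10^-5 K/W
R_expanded polystyrene = ln(239/179)/(2π×0.0306×1) = 1.504 K/W
R_total = 1.504 K/W
Q = ΔT/R_total = 89/1.504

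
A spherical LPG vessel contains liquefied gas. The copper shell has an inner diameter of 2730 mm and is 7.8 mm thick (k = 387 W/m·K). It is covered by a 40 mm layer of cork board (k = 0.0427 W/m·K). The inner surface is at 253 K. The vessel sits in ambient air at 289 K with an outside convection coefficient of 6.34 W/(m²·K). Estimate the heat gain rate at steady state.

Q ≈ 805 W

Each spherical layer contributes R = (1/r_i − 1/r_o)/(4πk):
R_copper shell = (1/1.365 − 1/1.3728)/(4π×387) = 8.559×10^-7 K/W
R_cork board = (1/1.3728 − 1/1.4128)/(4π×0.0427) = 0.03844 K/W
R_outer film = 1/(h·4πr_o²) = 1/(6.34×4π×1.4128²) = 0.006288 K/W
R_total = 0.04472 K/W
Q = ΔT/R_total = 36/0.04472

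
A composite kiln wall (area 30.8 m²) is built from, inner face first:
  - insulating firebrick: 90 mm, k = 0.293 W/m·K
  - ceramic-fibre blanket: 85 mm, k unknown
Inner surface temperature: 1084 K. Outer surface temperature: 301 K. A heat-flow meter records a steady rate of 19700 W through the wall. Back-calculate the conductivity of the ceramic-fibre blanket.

Using the resistance-network approach (series):
R_insulating firebrick = L/(kA) = 0.09/(0.293×30.8) = 0.009973 K/W
Sum of known resistances R_other = 0.009973 K/W
Total R = ΔT/Q = 783/19700 = 0.03975 K/W
R_ceramic-fibre blanket = R_total − R_other = 0.02977 K/W
k = L/(R·A) = 0.085/(0.02977×30.8)

k ≈ 0.0927 W/(m·K)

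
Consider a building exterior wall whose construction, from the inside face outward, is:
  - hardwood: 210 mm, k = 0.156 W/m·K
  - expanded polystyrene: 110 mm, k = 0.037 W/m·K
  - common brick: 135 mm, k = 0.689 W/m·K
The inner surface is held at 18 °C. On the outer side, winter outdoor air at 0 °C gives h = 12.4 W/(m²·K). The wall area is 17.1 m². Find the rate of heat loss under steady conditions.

Q ≈ 67 W

Thermal resistances in series:
R_hardwood = L/(kA) = 0.21/(0.156×17.1) = 0.07872 K/W
R_expanded polystyrene = L/(kA) = 0.11/(0.037×17.1) = 0.1739 K/W
R_common brick = L/(kA) = 0.135/(0.689×17.1) = 0.01146 K/W
R_outer film = 1/(h_o·A) = 1/(12.4×17.1) = 0.004716 K/W
R_total = 0.2688 K/W
Q = ΔT / R_total = 18 / 0.2688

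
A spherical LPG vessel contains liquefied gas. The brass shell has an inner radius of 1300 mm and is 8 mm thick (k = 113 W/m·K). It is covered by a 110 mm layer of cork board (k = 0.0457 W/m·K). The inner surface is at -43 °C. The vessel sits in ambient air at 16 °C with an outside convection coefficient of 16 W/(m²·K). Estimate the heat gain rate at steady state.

Q ≈ 558 W

For a spherical shell R = (1/r₁ − 1/r₂)/(4πk); film R = 1/(h·4πr²). In series:
R_brass shell = (1/1.3 − 1/1.308)/(4π×113) = 3.313×10^-6 K/W
R_cork board = (1/1.308 − 1/1.418)/(4π×0.0457) = 0.1033 K/W
R_outer film = 1/(h·4πr_o²) = 1/(16×4π×1.418²) = 0.002474 K/W
R_total = 0.1057 K/W
Q = ΔT/R_total = 59/0.1057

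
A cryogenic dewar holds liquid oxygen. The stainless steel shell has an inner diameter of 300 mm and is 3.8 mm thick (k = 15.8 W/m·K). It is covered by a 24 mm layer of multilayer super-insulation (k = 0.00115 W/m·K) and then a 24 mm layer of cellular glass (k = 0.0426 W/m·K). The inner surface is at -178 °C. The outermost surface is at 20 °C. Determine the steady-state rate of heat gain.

Spherical conduction: R = (1/r_in − 1/r_out)/(4πk) per layer; series-sum.
R_stainless steel shell = (1/0.15 − 1/0.1538)/(4π×15.8) = 8.296×10^-4 K/W
R_multilayer super-insulation = (1/0.1538 − 1/0.1778)/(4π×0.00115) = 60.73 K/W
R_cellular glass = (1/0.1778 − 1/0.2018)/(4π×0.0426) = 1.25 K/W
R_total = 61.98 K/W
Q = ΔT/R_total = 198/61.98

Q ≈ 3.19 W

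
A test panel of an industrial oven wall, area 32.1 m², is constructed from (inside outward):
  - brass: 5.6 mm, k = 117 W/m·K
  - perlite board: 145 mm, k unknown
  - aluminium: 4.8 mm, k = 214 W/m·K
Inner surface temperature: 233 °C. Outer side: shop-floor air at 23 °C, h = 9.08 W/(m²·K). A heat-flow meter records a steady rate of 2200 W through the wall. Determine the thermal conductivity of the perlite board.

Model the wall as resistances in series:
R_brass = L/(kA) = 0.0056/(117×32.1) = 1.491×10^-6 K/W
R_aluminium = L/(kA) = 0.0048/(214×32.1) = 6.988×10^-7 K/W
R_outer film = 1/(h_o·A) = 1/(9.08×32.1) = 0.003431 K/W
Sum of known resistances R_other = 0.003433 K/W
Total R = ΔT/Q = 210/2200 = 0.09545 K/W
R_perlite board = R_total − R_other = 0.09202 K/W
k = L/(R·A) = 0.145/(0.09202×32.1)

k ≈ 0.0491 W/(m·K)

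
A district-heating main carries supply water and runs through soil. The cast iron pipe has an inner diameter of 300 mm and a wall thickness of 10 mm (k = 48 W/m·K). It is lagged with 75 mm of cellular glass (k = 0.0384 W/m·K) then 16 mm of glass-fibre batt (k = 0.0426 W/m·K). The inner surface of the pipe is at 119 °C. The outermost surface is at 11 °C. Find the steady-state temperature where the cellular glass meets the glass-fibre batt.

T ≈ 25.4 °C

Cylindrical conduction, so R = ln(r₂/r₁)/(2πkL) per layer, in series:
R_cast iron pipe wall = ln(160/150)/(2π×48×1) = 2.14×10^-4 K/W
R_cellular glass = ln(235/160)/(2π×0.0384×1) = 1.593 K/W
R_glass-fibre batt = ln(251/235)/(2π×0.0426×1) = 0.2461 K/W
R_total = 1.84 K/W
Q = ΔT/R_total = 108/1.84
Q = 58.7 W/m
T_interface = T_inner − Q·ΣR(inner→interface) = 119 − 58.7×1.593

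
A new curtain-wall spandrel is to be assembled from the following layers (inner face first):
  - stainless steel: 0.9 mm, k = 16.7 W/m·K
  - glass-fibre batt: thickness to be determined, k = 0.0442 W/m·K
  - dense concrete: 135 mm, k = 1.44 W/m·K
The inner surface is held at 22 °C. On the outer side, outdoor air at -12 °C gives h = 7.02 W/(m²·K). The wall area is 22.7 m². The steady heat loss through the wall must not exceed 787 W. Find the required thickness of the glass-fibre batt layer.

L ≈ 32.9 mm

Series thermal resistances:
R_stainless steel = L/(kA) = 0.0009/(16.7×22.7) = 2.374×10^-6 K/W
R_dense concrete = L/(kA) = 0.135/(1.44×22.7) = 0.00413 K/W
R_outer film = 1/(h_o·A) = 1/(7.02×22.7) = 0.006275 K/W
Sum of the known resistances R_other = 0.01041 K/W
Required total resistance R_tot = ΔT/Q_allow = 34/787 = 0.0432 K/W
R_glass-fibre batt = R_tot − R_other = 0.03279 K/W
L = R·k·A = 0.03279×0.0442×22.7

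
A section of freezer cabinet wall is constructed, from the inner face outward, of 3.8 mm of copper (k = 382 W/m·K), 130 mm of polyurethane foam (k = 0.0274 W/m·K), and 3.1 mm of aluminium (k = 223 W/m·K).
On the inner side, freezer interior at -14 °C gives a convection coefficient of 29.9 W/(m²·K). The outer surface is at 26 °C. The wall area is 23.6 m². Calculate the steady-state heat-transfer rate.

Thermal resistances in series:
R_inner film = 1/(h_i·A) = 1/(29.9×23.6) = 0.001417 K/W
R_copper = L/(kA) = 0.0038/(382×23.6) = 4.215×10^-7 K/W
R_polyurethane foam = L/(kA) = 0.13/(0.0274×23.6) = 0.201 K/W
R_aluminium = L/(kA) = 0.0031/(223×23.6) = 5.89×10^-7 K/W
R_total = 0.2025 K/W
Q = ΔT / R_total = 40 / 0.2025

Q ≈ 198 W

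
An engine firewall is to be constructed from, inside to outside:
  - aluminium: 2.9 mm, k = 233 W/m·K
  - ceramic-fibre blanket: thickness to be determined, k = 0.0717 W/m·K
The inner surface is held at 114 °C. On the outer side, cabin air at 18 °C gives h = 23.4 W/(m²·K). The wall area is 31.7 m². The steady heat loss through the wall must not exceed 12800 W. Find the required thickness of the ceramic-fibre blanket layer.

Treating each layer as a thermal resistance in series:
R_aluminium = L/(kA) = 0.0029/(233×31.7) = 3.926×10^-7 K/W
R_outer film = 1/(h_o·A) = 1/(23.4×31.7) = 0.001348 K/W
Sum of the known resistances R_other = 0.001349 K/W
Required total resistance R_tot = ΔT/Q_allow = 96/12800 = 0.0075 K/W
R_ceramic-fibre blanket = R_tot − R_other = 0.006151 K/W
L = R·k·A = 0.006151×0.0717×31.7

L ≈ 14 mm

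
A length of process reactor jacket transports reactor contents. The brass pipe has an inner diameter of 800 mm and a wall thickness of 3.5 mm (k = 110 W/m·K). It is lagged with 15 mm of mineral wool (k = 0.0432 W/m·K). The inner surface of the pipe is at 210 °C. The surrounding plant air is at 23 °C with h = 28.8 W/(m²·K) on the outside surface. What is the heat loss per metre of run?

For a radial system each layer contributes R = ln(r_out/r_in)/(2πkL); films add R = 1/(hA).
R_brass pipe wall = ln(403.5/400)/(2π×110×1) = 1.26×10^-5 K/W
R_mineral wool = ln(418.5/403.5)/(2π×0.0432×1) = 0.1345 K/W
R_outer film = 1/(h_o·2πr_oL) = 1/(28.8×2π×0.4185×1) = 0.0132 K/W
R_total = 0.1477 K/W
Q = ΔT/R_total = 187/0.1477

q′ ≈ 1270 W/m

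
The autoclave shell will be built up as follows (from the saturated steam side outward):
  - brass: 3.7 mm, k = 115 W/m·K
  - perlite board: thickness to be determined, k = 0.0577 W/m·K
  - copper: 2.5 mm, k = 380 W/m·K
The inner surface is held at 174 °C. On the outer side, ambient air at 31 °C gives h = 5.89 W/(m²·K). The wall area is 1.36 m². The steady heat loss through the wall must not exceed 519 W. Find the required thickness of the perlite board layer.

Model the wall as resistances in series:
R_brass = L/(kA) = 0.0037/(115×1.36) = 2.366×10^-5 K/W
R_copper = L/(kA) = 0.0025/(380×1.36) = 4.837×10^-6 K/W
R_outer film = 1/(h_o·A) = 1/(5.89×1.36) = 0.1248 K/W
Sum of the known resistances R_other = 0.1249 K/W
Required total resistance R_tot = ΔT/Q_allow = 143/519 = 0.2755 K/W
R_perlite board = R_tot − R_other = 0.1507 K/W
L = R·k·A = 0.1507×0.0577×1.36

L ≈ 11.8 mm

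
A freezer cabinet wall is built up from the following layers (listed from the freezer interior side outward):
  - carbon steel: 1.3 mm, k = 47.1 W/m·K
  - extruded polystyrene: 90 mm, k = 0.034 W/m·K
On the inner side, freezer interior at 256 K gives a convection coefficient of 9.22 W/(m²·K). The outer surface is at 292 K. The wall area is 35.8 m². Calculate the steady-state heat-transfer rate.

Q ≈ 468 W

Model the wall as resistances in series:
R_inner film = 1/(h_i·A) = 1/(9.22×35.8) = 0.00303 K/W
R_carbon steel = L/(kA) = 0.0013/(47.1×35.8) = 7.71×10^-7 K/W
R_extruded polystyrene = L/(kA) = 0.09/(0.034×35.8) = 0.07394 K/W
R_total = 0.07697 K/W
Q = ΔT / R_total = 36 / 0.07697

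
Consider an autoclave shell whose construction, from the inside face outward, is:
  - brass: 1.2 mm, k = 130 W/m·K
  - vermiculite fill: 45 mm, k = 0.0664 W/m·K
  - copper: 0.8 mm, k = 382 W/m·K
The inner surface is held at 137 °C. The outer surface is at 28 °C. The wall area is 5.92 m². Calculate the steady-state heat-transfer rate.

Q ≈ 952 W

Model the wall as resistances in series:
R_brass = L/(kA) = 0.0012/(130×5.92) = 1.559×10^-6 K/W
R_vermiculite fill = L/(kA) = 0.045/(0.0664×5.92) = 0.1145 K/W
R_copper = L/(kA) = 0.0008/(382×5.92) = 3.538×10^-7 K/W
R_total = 0.1145 K/W
Q = ΔT / R_total = 109 / 0.1145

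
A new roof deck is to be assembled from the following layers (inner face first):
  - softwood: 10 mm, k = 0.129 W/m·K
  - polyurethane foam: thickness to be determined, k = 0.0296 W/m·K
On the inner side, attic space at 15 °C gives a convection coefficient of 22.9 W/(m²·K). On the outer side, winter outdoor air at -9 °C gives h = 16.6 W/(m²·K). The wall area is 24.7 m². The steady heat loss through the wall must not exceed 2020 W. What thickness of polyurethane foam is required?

Series thermal resistances:
R_inner film = 1/(h_i·A) = 1/(22.9×24.7) = 0.001768 K/W
R_softwood = L/(kA) = 0.01/(0.129×24.7) = 0.003138 K/W
R_outer film = 1/(h_o·A) = 1/(16.6×24.7) = 0.002439 K/W
Sum of the known resistances R_other = 0.007345 K/W
Required total resistance R_tot = ΔT/Q_allow = 24/2020 = 0.01188 K/W
R_polyurethane foam = R_tot − R_other = 0.004536 K/W
L = R·k·A = 0.004536×0.0296×24.7

L ≈ 3.32 mm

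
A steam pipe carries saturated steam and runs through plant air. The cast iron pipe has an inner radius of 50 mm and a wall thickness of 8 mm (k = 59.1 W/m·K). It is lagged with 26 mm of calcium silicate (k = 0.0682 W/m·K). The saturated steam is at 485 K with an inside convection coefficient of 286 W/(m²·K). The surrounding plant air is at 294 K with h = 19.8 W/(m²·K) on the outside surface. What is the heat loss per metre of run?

Radial resistances (cylindrical: R_cond = ln(r_o/r_i)/(2πkL), R_conv = 1/(h·2πrL)):
R_inner film = 1/(h_i·2πr₁L) = 1/(286×2π×0.05×1) = 0.01113 K/W
R_cast iron pipe wall = ln(58/50)/(2π×59.1×1) = 3.997×10^-4 K/W
R_calcium silicate = ln(84/58)/(2π×0.0682×1) = 0.8643 K/W
R_outer film = 1/(h_o·2πr_oL) = 1/(19.8×2π×0.084×1) = 0.09569 K/W
R_total = 0.9715 K/W
Q = ΔT/R_total = 191/0.9715

q′ ≈ 197 W/m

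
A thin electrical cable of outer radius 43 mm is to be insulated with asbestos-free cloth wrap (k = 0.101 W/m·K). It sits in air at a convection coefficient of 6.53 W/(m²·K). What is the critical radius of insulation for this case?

r_cr ≈ 15.5 mm

For a cylinder r_cr = k/h = 0.101/6.53
r_cr = 15.5 mm; since the bare radius (43 mm) is above r_cr, any added insulation will reduce heat loss.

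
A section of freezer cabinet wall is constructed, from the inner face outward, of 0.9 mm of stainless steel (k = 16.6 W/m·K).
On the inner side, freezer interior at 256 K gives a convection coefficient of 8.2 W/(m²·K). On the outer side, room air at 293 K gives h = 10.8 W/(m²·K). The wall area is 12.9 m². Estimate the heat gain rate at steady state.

Treating each layer as a thermal resistance in series:
R_inner film = 1/(h_i·A) = 1/(8.2×12.9) = 0.009454 K/W
R_stainless steel = L/(kA) = 0.0009/(16.6×12.9) = 4.203×10^-6 K/W
R_outer film = 1/(h_o·A) = 1/(10.8×12.9) = 0.007178 K/W
R_total = 0.01664 K/W
Q = ΔT / R_total = 37 / 0.01664

Q ≈ 2220 W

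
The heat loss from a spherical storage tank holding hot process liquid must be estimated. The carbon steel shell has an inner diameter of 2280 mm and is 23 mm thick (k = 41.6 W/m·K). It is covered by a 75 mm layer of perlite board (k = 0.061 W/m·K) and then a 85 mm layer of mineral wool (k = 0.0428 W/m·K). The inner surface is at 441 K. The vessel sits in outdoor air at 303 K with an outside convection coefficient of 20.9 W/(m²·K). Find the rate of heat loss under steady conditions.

Q ≈ 828 W

Each spherical layer contributes R = (1/r_i − 1/r_o)/(4πk):
R_carbon steel shell = (1/1.14 − 1/1.163)/(4π×41.6) = 3.318×10^-5 K/W
R_perlite board = (1/1.163 − 1/1.238)/(4π×0.061) = 0.06795 K/W
R_mineral wool = (1/1.238 − 1/1.323)/(4π×0.0428) = 0.09649 K/W
R_outer film = 1/(h·4πr_o²) = 1/(20.9×4π×1.323²) = 0.002175 K/W
R_total = 0.1667 K/W
Q = ΔT/R_total = 138/0.1667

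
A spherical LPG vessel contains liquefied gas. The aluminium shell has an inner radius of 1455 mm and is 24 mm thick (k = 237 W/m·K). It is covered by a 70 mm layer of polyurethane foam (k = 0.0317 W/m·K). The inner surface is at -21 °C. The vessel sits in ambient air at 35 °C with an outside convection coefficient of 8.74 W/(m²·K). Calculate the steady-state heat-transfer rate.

Q ≈ 696 W

Spherical conduction: R = (1/r_in − 1/r_out)/(4πk) per layer; series-sum.
R_aluminium shell = (1/1.455 − 1/1.479)/(4π×237) = 3.745×10^-6 K/W
R_polyurethane foam = (1/1.479 − 1/1.549)/(4π×0.0317) = 0.0767 K/W
R_outer film = 1/(h·4πr_o²) = 1/(8.74×4π×1.549²) = 0.003795 K/W
R_total = 0.0805 K/W
Q = ΔT/R_total = 56/0.0805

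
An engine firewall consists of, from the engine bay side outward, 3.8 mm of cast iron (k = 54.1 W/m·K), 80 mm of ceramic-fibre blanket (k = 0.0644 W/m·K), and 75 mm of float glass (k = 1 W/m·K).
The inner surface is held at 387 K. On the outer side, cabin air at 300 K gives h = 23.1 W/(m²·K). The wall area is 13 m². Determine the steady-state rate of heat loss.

Q ≈ 831 W

Model the wall as resistances in series:
R_cast iron = L/(kA) = 0.0038/(54.1×13) = 5.403×10^-6 K/W
R_ceramic-fibre blanket = L/(kA) = 0.08/(0.0644×13) = 0.09556 K/W
R_float glass = L/(kA) = 0.075/(1×13) = 0.005769 K/W
R_outer film = 1/(h_o·A) = 1/(23.1×13) = 0.00333 K/W
R_total = 0.1047 K/W
Q = ΔT / R_total = 87 / 0.1047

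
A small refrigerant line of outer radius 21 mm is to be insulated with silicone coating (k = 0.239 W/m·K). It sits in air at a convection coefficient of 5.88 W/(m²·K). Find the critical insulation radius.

r_cr ≈ 40.6 mm

For a cylinder r_cr = k/h = 0.239/5.88
r_cr = 40.6 mm; since the bare radius (21 mm) is below r_cr, adding a thin layer of insulation will *increase* heat loss.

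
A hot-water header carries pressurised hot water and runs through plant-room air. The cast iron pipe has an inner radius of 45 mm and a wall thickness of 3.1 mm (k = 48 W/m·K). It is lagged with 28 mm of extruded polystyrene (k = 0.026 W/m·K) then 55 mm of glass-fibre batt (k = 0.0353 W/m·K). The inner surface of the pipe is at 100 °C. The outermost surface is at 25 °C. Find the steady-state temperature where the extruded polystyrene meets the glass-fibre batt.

Treating each annulus and film as a series resistance:
R_cast iron pipe wall = ln(48.1/45)/(2π×48×1) = 2.209×10^-4 K/W
R_extruded polystyrene = ln(76.1/48.1)/(2π×0.026×1) = 2.808 K/W
R_glass-fibre batt = ln(131.1/76.1)/(2π×0.0353×1) = 2.452 K/W
R_total = 5.261 K/W
Q = ΔT/R_total = 75/5.261
Q = 14.3 W/m
T_interface = T_inner − Q·ΣR(inner→interface) = 100 − 14.3×2.808

T ≈ 60 °C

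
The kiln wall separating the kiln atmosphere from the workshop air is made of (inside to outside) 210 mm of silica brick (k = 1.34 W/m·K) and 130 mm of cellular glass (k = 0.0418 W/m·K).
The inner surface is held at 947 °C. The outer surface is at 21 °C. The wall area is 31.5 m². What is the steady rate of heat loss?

Model the wall as resistances in series:
R_silica brick = L/(kA) = 0.21/(1.34×31.5) = 0.004975 K/W
R_cellular glass = L/(kA) = 0.13/(0.0418×31.5) = 0.09873 K/W
R_total = 0.1037 K/W
Q = ΔT / R_total = 926 / 0.1037

Q ≈ 8930 W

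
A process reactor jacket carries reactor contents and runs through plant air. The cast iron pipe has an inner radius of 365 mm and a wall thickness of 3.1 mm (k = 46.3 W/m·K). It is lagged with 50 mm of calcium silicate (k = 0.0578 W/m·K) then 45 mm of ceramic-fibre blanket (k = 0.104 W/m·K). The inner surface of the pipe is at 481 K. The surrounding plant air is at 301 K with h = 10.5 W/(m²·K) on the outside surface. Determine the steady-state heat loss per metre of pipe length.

For a radial system each layer contributes R = ln(r_out/r_in)/(2πkL); films add R = 1/(hA).
R_cast iron pipe wall = ln(368.1/365)/(2π×46.3×1) = 2.907×10^-5 K/W
R_calcium silicate = ln(418.1/368.1)/(2π×0.0578×1) = 0.3507 K/W
R_ceramic-fibre blanket = ln(463.1/418.1)/(2π×0.104×1) = 0.1564 K/W
R_outer film = 1/(h_o·2πr_oL) = 1/(10.5×2π×0.4631×1) = 0.03273 K/W
R_total = 0.5399 K/W
Q = ΔT/R_total = 180/0.5399

q′ ≈ 333 W/m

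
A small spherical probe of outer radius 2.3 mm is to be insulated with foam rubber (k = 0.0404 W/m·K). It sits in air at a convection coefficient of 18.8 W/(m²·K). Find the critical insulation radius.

r_cr ≈ 4.3 mm

For a sphere r_cr = 2k/h = 2×0.0404/18.8
r_cr = 4.3 mm; since the bare radius (2.3 mm) is below r_cr, adding a thin layer of insulation will *increase* heat loss.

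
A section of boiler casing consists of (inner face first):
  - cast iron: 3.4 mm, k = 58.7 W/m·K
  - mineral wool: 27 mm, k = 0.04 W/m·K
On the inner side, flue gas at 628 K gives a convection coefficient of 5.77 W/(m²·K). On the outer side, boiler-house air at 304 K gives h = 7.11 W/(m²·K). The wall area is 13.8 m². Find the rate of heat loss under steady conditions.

Q ≈ 4520 W

Model the wall as resistances in series:
R_inner film = 1/(h_i·A) = 1/(5.77×13.8) = 0.01256 K/W
R_cast iron = L/(kA) = 0.0034/(58.7×13.8) = 4.197×10^-6 K/W
R_mineral wool = L/(kA) = 0.027/(0.04×13.8) = 0.04891 K/W
R_outer film = 1/(h_o·A) = 1/(7.11×13.8) = 0.01019 K/W
R_total = 0.07167 K/W
Q = ΔT / R_total = 324 / 0.07167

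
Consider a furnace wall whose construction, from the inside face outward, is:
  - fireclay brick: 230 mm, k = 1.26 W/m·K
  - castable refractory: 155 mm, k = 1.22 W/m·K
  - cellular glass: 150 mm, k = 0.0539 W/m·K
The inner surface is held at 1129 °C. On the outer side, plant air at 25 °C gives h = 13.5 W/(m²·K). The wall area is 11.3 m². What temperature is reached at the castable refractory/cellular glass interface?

T ≈ 1020 °C

Series thermal resistances:
R_fireclay brick = L/(kA) = 0.23/(1.26×11.3) = 0.01615 K/W
R_castable refractory = L/(kA) = 0.155/(1.22×11.3) = 0.01124 K/W
R_cellular glass = L/(kA) = 0.15/(0.0539×11.3) = 0.2463 K/W
R_outer film = 1/(h_o·A) = 1/(13.5×11.3) = 0.006555 K/W
R_total = 0.2802 K/W;  Q = ΔT/R_total = 1104/0.2802 = 3940 W
T_interface = T_inner − Q·ΣR(inner→interface) = 1129 − 3940×0.0274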